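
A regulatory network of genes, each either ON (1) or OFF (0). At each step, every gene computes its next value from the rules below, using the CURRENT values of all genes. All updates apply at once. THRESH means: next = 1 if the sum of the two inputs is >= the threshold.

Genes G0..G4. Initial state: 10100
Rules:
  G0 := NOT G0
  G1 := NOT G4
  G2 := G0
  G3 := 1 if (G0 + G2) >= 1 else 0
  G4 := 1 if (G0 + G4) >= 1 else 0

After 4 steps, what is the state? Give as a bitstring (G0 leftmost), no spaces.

Step 1: G0=NOT G0=NOT 1=0 G1=NOT G4=NOT 0=1 G2=G0=1 G3=(1+1>=1)=1 G4=(1+0>=1)=1 -> 01111
Step 2: G0=NOT G0=NOT 0=1 G1=NOT G4=NOT 1=0 G2=G0=0 G3=(0+1>=1)=1 G4=(0+1>=1)=1 -> 10011
Step 3: G0=NOT G0=NOT 1=0 G1=NOT G4=NOT 1=0 G2=G0=1 G3=(1+0>=1)=1 G4=(1+1>=1)=1 -> 00111
Step 4: G0=NOT G0=NOT 0=1 G1=NOT G4=NOT 1=0 G2=G0=0 G3=(0+1>=1)=1 G4=(0+1>=1)=1 -> 10011

10011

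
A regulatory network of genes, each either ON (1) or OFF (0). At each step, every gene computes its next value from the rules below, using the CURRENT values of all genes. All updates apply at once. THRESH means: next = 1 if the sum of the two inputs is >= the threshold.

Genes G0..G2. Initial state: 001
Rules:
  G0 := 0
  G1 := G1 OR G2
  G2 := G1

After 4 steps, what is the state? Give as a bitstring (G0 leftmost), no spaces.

Step 1: G0=0(const) G1=G1|G2=0|1=1 G2=G1=0 -> 010
Step 2: G0=0(const) G1=G1|G2=1|0=1 G2=G1=1 -> 011
Step 3: G0=0(const) G1=G1|G2=1|1=1 G2=G1=1 -> 011
Step 4: G0=0(const) G1=G1|G2=1|1=1 G2=G1=1 -> 011

011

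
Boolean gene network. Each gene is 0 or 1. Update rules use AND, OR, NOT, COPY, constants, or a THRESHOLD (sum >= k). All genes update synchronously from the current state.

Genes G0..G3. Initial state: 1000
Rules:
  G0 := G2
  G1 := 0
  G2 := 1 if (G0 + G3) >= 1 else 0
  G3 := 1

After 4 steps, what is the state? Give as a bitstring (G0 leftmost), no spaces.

Step 1: G0=G2=0 G1=0(const) G2=(1+0>=1)=1 G3=1(const) -> 0011
Step 2: G0=G2=1 G1=0(const) G2=(0+1>=1)=1 G3=1(const) -> 1011
Step 3: G0=G2=1 G1=0(const) G2=(1+1>=1)=1 G3=1(const) -> 1011
Step 4: G0=G2=1 G1=0(const) G2=(1+1>=1)=1 G3=1(const) -> 1011

1011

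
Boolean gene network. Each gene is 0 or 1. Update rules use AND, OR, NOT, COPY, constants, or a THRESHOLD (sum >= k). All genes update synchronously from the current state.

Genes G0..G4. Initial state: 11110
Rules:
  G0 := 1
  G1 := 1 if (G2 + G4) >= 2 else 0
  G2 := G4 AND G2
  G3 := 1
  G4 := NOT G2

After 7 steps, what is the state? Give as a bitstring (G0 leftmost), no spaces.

Step 1: G0=1(const) G1=(1+0>=2)=0 G2=G4&G2=0&1=0 G3=1(const) G4=NOT G2=NOT 1=0 -> 10010
Step 2: G0=1(const) G1=(0+0>=2)=0 G2=G4&G2=0&0=0 G3=1(const) G4=NOT G2=NOT 0=1 -> 10011
Step 3: G0=1(const) G1=(0+1>=2)=0 G2=G4&G2=1&0=0 G3=1(const) G4=NOT G2=NOT 0=1 -> 10011
Step 4: G0=1(const) G1=(0+1>=2)=0 G2=G4&G2=1&0=0 G3=1(const) G4=NOT G2=NOT 0=1 -> 10011
Step 5: G0=1(const) G1=(0+1>=2)=0 G2=G4&G2=1&0=0 G3=1(const) G4=NOT G2=NOT 0=1 -> 10011
Step 6: G0=1(const) G1=(0+1>=2)=0 G2=G4&G2=1&0=0 G3=1(const) G4=NOT G2=NOT 0=1 -> 10011
Step 7: G0=1(const) G1=(0+1>=2)=0 G2=G4&G2=1&0=0 G3=1(const) G4=NOT G2=NOT 0=1 -> 10011

10011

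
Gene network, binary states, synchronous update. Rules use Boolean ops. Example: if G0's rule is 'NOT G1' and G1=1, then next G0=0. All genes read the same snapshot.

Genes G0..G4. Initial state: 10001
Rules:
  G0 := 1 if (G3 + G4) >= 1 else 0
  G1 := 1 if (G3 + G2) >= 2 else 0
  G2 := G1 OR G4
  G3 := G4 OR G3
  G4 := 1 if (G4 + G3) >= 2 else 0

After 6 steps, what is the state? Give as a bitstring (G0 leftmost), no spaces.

Step 1: G0=(0+1>=1)=1 G1=(0+0>=2)=0 G2=G1|G4=0|1=1 G3=G4|G3=1|0=1 G4=(1+0>=2)=0 -> 10110
Step 2: G0=(1+0>=1)=1 G1=(1+1>=2)=1 G2=G1|G4=0|0=0 G3=G4|G3=0|1=1 G4=(0+1>=2)=0 -> 11010
Step 3: G0=(1+0>=1)=1 G1=(1+0>=2)=0 G2=G1|G4=1|0=1 G3=G4|G3=0|1=1 G4=(0+1>=2)=0 -> 10110
Step 4: G0=(1+0>=1)=1 G1=(1+1>=2)=1 G2=G1|G4=0|0=0 G3=G4|G3=0|1=1 G4=(0+1>=2)=0 -> 11010
Step 5: G0=(1+0>=1)=1 G1=(1+0>=2)=0 G2=G1|G4=1|0=1 G3=G4|G3=0|1=1 G4=(0+1>=2)=0 -> 10110
Step 6: G0=(1+0>=1)=1 G1=(1+1>=2)=1 G2=G1|G4=0|0=0 G3=G4|G3=0|1=1 G4=(0+1>=2)=0 -> 11010

11010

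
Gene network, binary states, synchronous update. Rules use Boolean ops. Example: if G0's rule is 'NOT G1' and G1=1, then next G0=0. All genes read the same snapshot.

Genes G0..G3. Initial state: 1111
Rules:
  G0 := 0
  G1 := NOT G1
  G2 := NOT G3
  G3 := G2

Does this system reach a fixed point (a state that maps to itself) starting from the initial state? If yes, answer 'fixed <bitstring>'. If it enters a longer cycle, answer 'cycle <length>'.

Step 0: 1111
Step 1: G0=0(const) G1=NOT G1=NOT 1=0 G2=NOT G3=NOT 1=0 G3=G2=1 -> 0001
Step 2: G0=0(const) G1=NOT G1=NOT 0=1 G2=NOT G3=NOT 1=0 G3=G2=0 -> 0100
Step 3: G0=0(const) G1=NOT G1=NOT 1=0 G2=NOT G3=NOT 0=1 G3=G2=0 -> 0010
Step 4: G0=0(const) G1=NOT G1=NOT 0=1 G2=NOT G3=NOT 0=1 G3=G2=1 -> 0111
Step 5: G0=0(const) G1=NOT G1=NOT 1=0 G2=NOT G3=NOT 1=0 G3=G2=1 -> 0001
Cycle of length 4 starting at step 1 -> no fixed point

Answer: cycle 4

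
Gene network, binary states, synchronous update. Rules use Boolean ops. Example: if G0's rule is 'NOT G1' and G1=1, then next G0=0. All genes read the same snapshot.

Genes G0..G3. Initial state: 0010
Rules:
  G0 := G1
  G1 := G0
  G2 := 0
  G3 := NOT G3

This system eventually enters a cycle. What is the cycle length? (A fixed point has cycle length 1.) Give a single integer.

Step 0: 0010
Step 1: G0=G1=0 G1=G0=0 G2=0(const) G3=NOT G3=NOT 0=1 -> 0001
Step 2: G0=G1=0 G1=G0=0 G2=0(const) G3=NOT G3=NOT 1=0 -> 0000
Step 3: G0=G1=0 G1=G0=0 G2=0(const) G3=NOT G3=NOT 0=1 -> 0001
State from step 3 equals state from step 1 -> cycle length 2

Answer: 2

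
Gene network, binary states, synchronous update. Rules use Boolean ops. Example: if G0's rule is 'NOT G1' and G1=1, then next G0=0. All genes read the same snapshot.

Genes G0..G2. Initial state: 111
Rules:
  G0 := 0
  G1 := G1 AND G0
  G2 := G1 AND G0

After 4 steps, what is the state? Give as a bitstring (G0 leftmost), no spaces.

Step 1: G0=0(const) G1=G1&G0=1&1=1 G2=G1&G0=1&1=1 -> 011
Step 2: G0=0(const) G1=G1&G0=1&0=0 G2=G1&G0=1&0=0 -> 000
Step 3: G0=0(const) G1=G1&G0=0&0=0 G2=G1&G0=0&0=0 -> 000
Step 4: G0=0(const) G1=G1&G0=0&0=0 G2=G1&G0=0&0=0 -> 000

000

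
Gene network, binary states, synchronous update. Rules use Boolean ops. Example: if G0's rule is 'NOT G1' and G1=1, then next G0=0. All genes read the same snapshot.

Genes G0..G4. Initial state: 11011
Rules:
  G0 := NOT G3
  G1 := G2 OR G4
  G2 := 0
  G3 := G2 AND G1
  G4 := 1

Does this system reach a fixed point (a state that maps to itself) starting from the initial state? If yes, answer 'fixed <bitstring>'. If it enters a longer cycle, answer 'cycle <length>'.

Step 0: 11011
Step 1: G0=NOT G3=NOT 1=0 G1=G2|G4=0|1=1 G2=0(const) G3=G2&G1=0&1=0 G4=1(const) -> 01001
Step 2: G0=NOT G3=NOT 0=1 G1=G2|G4=0|1=1 G2=0(const) G3=G2&G1=0&1=0 G4=1(const) -> 11001
Step 3: G0=NOT G3=NOT 0=1 G1=G2|G4=0|1=1 G2=0(const) G3=G2&G1=0&1=0 G4=1(const) -> 11001
Fixed point reached at step 2: 11001

Answer: fixed 11001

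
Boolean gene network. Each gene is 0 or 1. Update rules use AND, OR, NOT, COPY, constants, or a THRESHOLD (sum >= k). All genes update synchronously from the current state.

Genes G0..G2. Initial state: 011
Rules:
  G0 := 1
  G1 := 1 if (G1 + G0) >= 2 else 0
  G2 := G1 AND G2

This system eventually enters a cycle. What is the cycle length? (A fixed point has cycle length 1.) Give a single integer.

Step 0: 011
Step 1: G0=1(const) G1=(1+0>=2)=0 G2=G1&G2=1&1=1 -> 101
Step 2: G0=1(const) G1=(0+1>=2)=0 G2=G1&G2=0&1=0 -> 100
Step 3: G0=1(const) G1=(0+1>=2)=0 G2=G1&G2=0&0=0 -> 100
State from step 3 equals state from step 2 -> cycle length 1

Answer: 1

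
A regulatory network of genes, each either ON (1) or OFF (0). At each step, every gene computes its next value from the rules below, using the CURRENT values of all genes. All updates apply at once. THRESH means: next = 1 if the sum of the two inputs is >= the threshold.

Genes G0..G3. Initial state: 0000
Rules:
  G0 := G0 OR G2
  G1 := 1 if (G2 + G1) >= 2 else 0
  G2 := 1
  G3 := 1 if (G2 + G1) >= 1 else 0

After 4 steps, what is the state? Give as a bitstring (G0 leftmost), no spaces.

Step 1: G0=G0|G2=0|0=0 G1=(0+0>=2)=0 G2=1(const) G3=(0+0>=1)=0 -> 0010
Step 2: G0=G0|G2=0|1=1 G1=(1+0>=2)=0 G2=1(const) G3=(1+0>=1)=1 -> 1011
Step 3: G0=G0|G2=1|1=1 G1=(1+0>=2)=0 G2=1(const) G3=(1+0>=1)=1 -> 1011
Step 4: G0=G0|G2=1|1=1 G1=(1+0>=2)=0 G2=1(const) G3=(1+0>=1)=1 -> 1011

1011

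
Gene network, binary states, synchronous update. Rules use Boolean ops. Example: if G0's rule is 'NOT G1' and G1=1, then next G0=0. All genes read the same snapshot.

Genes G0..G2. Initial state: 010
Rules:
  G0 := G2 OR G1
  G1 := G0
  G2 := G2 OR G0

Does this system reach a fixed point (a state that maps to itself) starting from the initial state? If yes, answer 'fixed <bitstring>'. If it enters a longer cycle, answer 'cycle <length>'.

Answer: fixed 111

Derivation:
Step 0: 010
Step 1: G0=G2|G1=0|1=1 G1=G0=0 G2=G2|G0=0|0=0 -> 100
Step 2: G0=G2|G1=0|0=0 G1=G0=1 G2=G2|G0=0|1=1 -> 011
Step 3: G0=G2|G1=1|1=1 G1=G0=0 G2=G2|G0=1|0=1 -> 101
Step 4: G0=G2|G1=1|0=1 G1=G0=1 G2=G2|G0=1|1=1 -> 111
Step 5: G0=G2|G1=1|1=1 G1=G0=1 G2=G2|G0=1|1=1 -> 111
Fixed point reached at step 4: 111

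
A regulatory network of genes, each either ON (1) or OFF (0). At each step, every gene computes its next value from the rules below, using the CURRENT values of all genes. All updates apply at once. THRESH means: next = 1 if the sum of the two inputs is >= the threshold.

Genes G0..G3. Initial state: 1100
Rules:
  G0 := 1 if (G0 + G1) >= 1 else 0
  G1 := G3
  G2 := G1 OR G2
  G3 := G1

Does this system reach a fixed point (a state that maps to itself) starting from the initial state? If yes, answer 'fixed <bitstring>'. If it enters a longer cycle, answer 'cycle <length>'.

Step 0: 1100
Step 1: G0=(1+1>=1)=1 G1=G3=0 G2=G1|G2=1|0=1 G3=G1=1 -> 1011
Step 2: G0=(1+0>=1)=1 G1=G3=1 G2=G1|G2=0|1=1 G3=G1=0 -> 1110
Step 3: G0=(1+1>=1)=1 G1=G3=0 G2=G1|G2=1|1=1 G3=G1=1 -> 1011
Cycle of length 2 starting at step 1 -> no fixed point

Answer: cycle 2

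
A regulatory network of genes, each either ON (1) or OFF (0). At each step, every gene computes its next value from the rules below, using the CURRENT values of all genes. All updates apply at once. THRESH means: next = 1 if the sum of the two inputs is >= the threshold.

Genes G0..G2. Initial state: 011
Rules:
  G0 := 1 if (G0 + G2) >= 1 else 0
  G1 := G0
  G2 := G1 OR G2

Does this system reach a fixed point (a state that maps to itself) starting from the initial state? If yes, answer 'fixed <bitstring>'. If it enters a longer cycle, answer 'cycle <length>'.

Step 0: 011
Step 1: G0=(0+1>=1)=1 G1=G0=0 G2=G1|G2=1|1=1 -> 101
Step 2: G0=(1+1>=1)=1 G1=G0=1 G2=G1|G2=0|1=1 -> 111
Step 3: G0=(1+1>=1)=1 G1=G0=1 G2=G1|G2=1|1=1 -> 111
Fixed point reached at step 2: 111

Answer: fixed 111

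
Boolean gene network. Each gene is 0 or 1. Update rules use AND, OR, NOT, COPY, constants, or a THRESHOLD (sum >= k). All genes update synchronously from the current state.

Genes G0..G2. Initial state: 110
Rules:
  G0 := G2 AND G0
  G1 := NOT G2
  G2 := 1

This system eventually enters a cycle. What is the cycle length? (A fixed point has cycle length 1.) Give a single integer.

Answer: 1

Derivation:
Step 0: 110
Step 1: G0=G2&G0=0&1=0 G1=NOT G2=NOT 0=1 G2=1(const) -> 011
Step 2: G0=G2&G0=1&0=0 G1=NOT G2=NOT 1=0 G2=1(const) -> 001
Step 3: G0=G2&G0=1&0=0 G1=NOT G2=NOT 1=0 G2=1(const) -> 001
State from step 3 equals state from step 2 -> cycle length 1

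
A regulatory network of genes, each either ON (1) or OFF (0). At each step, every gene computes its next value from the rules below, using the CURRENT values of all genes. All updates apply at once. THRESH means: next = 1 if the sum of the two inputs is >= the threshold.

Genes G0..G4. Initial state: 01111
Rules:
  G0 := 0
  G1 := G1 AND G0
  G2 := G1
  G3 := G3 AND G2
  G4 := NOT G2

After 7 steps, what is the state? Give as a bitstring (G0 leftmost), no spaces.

Step 1: G0=0(const) G1=G1&G0=1&0=0 G2=G1=1 G3=G3&G2=1&1=1 G4=NOT G2=NOT 1=0 -> 00110
Step 2: G0=0(const) G1=G1&G0=0&0=0 G2=G1=0 G3=G3&G2=1&1=1 G4=NOT G2=NOT 1=0 -> 00010
Step 3: G0=0(const) G1=G1&G0=0&0=0 G2=G1=0 G3=G3&G2=1&0=0 G4=NOT G2=NOT 0=1 -> 00001
Step 4: G0=0(const) G1=G1&G0=0&0=0 G2=G1=0 G3=G3&G2=0&0=0 G4=NOT G2=NOT 0=1 -> 00001
Step 5: G0=0(const) G1=G1&G0=0&0=0 G2=G1=0 G3=G3&G2=0&0=0 G4=NOT G2=NOT 0=1 -> 00001
Step 6: G0=0(const) G1=G1&G0=0&0=0 G2=G1=0 G3=G3&G2=0&0=0 G4=NOT G2=NOT 0=1 -> 00001
Step 7: G0=0(const) G1=G1&G0=0&0=0 G2=G1=0 G3=G3&G2=0&0=0 G4=NOT G2=NOT 0=1 -> 00001

00001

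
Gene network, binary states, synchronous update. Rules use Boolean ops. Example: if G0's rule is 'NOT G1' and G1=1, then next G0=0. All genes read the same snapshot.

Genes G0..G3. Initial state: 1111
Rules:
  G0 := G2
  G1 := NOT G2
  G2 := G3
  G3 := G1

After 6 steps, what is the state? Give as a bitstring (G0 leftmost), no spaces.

Step 1: G0=G2=1 G1=NOT G2=NOT 1=0 G2=G3=1 G3=G1=1 -> 1011
Step 2: G0=G2=1 G1=NOT G2=NOT 1=0 G2=G3=1 G3=G1=0 -> 1010
Step 3: G0=G2=1 G1=NOT G2=NOT 1=0 G2=G3=0 G3=G1=0 -> 1000
Step 4: G0=G2=0 G1=NOT G2=NOT 0=1 G2=G3=0 G3=G1=0 -> 0100
Step 5: G0=G2=0 G1=NOT G2=NOT 0=1 G2=G3=0 G3=G1=1 -> 0101
Step 6: G0=G2=0 G1=NOT G2=NOT 0=1 G2=G3=1 G3=G1=1 -> 0111

0111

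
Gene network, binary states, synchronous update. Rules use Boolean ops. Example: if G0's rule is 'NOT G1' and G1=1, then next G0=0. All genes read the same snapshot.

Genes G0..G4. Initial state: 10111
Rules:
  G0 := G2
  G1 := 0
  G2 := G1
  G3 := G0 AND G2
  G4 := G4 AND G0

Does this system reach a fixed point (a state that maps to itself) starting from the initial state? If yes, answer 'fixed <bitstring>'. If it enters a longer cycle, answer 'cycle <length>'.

Answer: fixed 00000

Derivation:
Step 0: 10111
Step 1: G0=G2=1 G1=0(const) G2=G1=0 G3=G0&G2=1&1=1 G4=G4&G0=1&1=1 -> 10011
Step 2: G0=G2=0 G1=0(const) G2=G1=0 G3=G0&G2=1&0=0 G4=G4&G0=1&1=1 -> 00001
Step 3: G0=G2=0 G1=0(const) G2=G1=0 G3=G0&G2=0&0=0 G4=G4&G0=1&0=0 -> 00000
Step 4: G0=G2=0 G1=0(const) G2=G1=0 G3=G0&G2=0&0=0 G4=G4&G0=0&0=0 -> 00000
Fixed point reached at step 3: 00000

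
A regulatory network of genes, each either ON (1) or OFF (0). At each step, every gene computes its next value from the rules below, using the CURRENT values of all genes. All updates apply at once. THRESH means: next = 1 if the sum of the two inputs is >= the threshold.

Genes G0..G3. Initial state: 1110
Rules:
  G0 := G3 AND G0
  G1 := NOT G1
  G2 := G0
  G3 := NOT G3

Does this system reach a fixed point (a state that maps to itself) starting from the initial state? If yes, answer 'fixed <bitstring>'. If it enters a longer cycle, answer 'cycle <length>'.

Answer: cycle 2

Derivation:
Step 0: 1110
Step 1: G0=G3&G0=0&1=0 G1=NOT G1=NOT 1=0 G2=G0=1 G3=NOT G3=NOT 0=1 -> 0011
Step 2: G0=G3&G0=1&0=0 G1=NOT G1=NOT 0=1 G2=G0=0 G3=NOT G3=NOT 1=0 -> 0100
Step 3: G0=G3&G0=0&0=0 G1=NOT G1=NOT 1=0 G2=G0=0 G3=NOT G3=NOT 0=1 -> 0001
Step 4: G0=G3&G0=1&0=0 G1=NOT G1=NOT 0=1 G2=G0=0 G3=NOT G3=NOT 1=0 -> 0100
Cycle of length 2 starting at step 2 -> no fixed point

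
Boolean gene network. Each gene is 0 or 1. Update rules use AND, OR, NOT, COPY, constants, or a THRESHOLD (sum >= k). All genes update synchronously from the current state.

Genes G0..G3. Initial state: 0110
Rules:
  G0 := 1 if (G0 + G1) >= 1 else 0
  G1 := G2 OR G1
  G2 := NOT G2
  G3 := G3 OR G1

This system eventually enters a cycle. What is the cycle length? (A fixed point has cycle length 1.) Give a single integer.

Answer: 2

Derivation:
Step 0: 0110
Step 1: G0=(0+1>=1)=1 G1=G2|G1=1|1=1 G2=NOT G2=NOT 1=0 G3=G3|G1=0|1=1 -> 1101
Step 2: G0=(1+1>=1)=1 G1=G2|G1=0|1=1 G2=NOT G2=NOT 0=1 G3=G3|G1=1|1=1 -> 1111
Step 3: G0=(1+1>=1)=1 G1=G2|G1=1|1=1 G2=NOT G2=NOT 1=0 G3=G3|G1=1|1=1 -> 1101
State from step 3 equals state from step 1 -> cycle length 2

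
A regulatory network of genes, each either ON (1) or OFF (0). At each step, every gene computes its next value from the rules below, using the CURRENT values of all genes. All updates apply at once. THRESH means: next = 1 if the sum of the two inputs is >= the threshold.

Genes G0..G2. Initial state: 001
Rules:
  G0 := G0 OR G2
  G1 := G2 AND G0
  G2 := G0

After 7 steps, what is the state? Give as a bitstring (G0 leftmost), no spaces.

Step 1: G0=G0|G2=0|1=1 G1=G2&G0=1&0=0 G2=G0=0 -> 100
Step 2: G0=G0|G2=1|0=1 G1=G2&G0=0&1=0 G2=G0=1 -> 101
Step 3: G0=G0|G2=1|1=1 G1=G2&G0=1&1=1 G2=G0=1 -> 111
Step 4: G0=G0|G2=1|1=1 G1=G2&G0=1&1=1 G2=G0=1 -> 111
Step 5: G0=G0|G2=1|1=1 G1=G2&G0=1&1=1 G2=G0=1 -> 111
Step 6: G0=G0|G2=1|1=1 G1=G2&G0=1&1=1 G2=G0=1 -> 111
Step 7: G0=G0|G2=1|1=1 G1=G2&G0=1&1=1 G2=G0=1 -> 111

111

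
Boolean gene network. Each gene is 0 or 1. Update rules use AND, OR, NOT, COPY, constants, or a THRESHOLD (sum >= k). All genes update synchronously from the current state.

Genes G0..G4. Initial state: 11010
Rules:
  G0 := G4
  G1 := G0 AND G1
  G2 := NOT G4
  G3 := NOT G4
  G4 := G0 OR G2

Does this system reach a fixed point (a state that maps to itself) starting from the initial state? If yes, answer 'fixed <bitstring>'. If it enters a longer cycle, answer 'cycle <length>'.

Answer: fixed 10001

Derivation:
Step 0: 11010
Step 1: G0=G4=0 G1=G0&G1=1&1=1 G2=NOT G4=NOT 0=1 G3=NOT G4=NOT 0=1 G4=G0|G2=1|0=1 -> 01111
Step 2: G0=G4=1 G1=G0&G1=0&1=0 G2=NOT G4=NOT 1=0 G3=NOT G4=NOT 1=0 G4=G0|G2=0|1=1 -> 10001
Step 3: G0=G4=1 G1=G0&G1=1&0=0 G2=NOT G4=NOT 1=0 G3=NOT G4=NOT 1=0 G4=G0|G2=1|0=1 -> 10001
Fixed point reached at step 2: 10001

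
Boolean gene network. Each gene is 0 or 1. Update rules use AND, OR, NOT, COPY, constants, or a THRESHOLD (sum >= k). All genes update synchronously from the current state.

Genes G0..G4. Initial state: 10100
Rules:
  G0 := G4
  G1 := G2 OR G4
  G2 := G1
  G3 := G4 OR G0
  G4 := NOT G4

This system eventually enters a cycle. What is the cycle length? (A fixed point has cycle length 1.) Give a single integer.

Step 0: 10100
Step 1: G0=G4=0 G1=G2|G4=1|0=1 G2=G1=0 G3=G4|G0=0|1=1 G4=NOT G4=NOT 0=1 -> 01011
Step 2: G0=G4=1 G1=G2|G4=0|1=1 G2=G1=1 G3=G4|G0=1|0=1 G4=NOT G4=NOT 1=0 -> 11110
Step 3: G0=G4=0 G1=G2|G4=1|0=1 G2=G1=1 G3=G4|G0=0|1=1 G4=NOT G4=NOT 0=1 -> 01111
Step 4: G0=G4=1 G1=G2|G4=1|1=1 G2=G1=1 G3=G4|G0=1|0=1 G4=NOT G4=NOT 1=0 -> 11110
State from step 4 equals state from step 2 -> cycle length 2

Answer: 2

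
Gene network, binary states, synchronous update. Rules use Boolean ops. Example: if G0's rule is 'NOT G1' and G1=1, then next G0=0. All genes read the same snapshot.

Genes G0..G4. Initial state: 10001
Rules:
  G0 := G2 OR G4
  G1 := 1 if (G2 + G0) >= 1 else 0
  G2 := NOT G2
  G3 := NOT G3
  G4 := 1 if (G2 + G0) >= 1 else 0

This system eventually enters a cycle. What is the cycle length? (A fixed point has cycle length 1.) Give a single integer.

Answer: 2

Derivation:
Step 0: 10001
Step 1: G0=G2|G4=0|1=1 G1=(0+1>=1)=1 G2=NOT G2=NOT 0=1 G3=NOT G3=NOT 0=1 G4=(0+1>=1)=1 -> 11111
Step 2: G0=G2|G4=1|1=1 G1=(1+1>=1)=1 G2=NOT G2=NOT 1=0 G3=NOT G3=NOT 1=0 G4=(1+1>=1)=1 -> 11001
Step 3: G0=G2|G4=0|1=1 G1=(0+1>=1)=1 G2=NOT G2=NOT 0=1 G3=NOT G3=NOT 0=1 G4=(0+1>=1)=1 -> 11111
State from step 3 equals state from step 1 -> cycle length 2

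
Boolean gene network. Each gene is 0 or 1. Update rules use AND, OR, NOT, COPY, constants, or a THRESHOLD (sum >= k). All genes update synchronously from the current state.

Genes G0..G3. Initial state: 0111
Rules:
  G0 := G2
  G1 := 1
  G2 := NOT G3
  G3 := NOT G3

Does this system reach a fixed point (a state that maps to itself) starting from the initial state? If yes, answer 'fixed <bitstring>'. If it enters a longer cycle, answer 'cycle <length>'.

Step 0: 0111
Step 1: G0=G2=1 G1=1(const) G2=NOT G3=NOT 1=0 G3=NOT G3=NOT 1=0 -> 1100
Step 2: G0=G2=0 G1=1(const) G2=NOT G3=NOT 0=1 G3=NOT G3=NOT 0=1 -> 0111
Cycle of length 2 starting at step 0 -> no fixed point

Answer: cycle 2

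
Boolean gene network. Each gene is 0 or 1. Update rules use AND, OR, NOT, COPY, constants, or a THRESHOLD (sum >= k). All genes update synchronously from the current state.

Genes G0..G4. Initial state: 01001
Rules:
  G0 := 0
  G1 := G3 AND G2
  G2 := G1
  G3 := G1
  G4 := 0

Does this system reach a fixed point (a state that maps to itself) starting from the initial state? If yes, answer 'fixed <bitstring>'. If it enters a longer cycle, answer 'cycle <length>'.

Step 0: 01001
Step 1: G0=0(const) G1=G3&G2=0&0=0 G2=G1=1 G3=G1=1 G4=0(const) -> 00110
Step 2: G0=0(const) G1=G3&G2=1&1=1 G2=G1=0 G3=G1=0 G4=0(const) -> 01000
Step 3: G0=0(const) G1=G3&G2=0&0=0 G2=G1=1 G3=G1=1 G4=0(const) -> 00110
Cycle of length 2 starting at step 1 -> no fixed point

Answer: cycle 2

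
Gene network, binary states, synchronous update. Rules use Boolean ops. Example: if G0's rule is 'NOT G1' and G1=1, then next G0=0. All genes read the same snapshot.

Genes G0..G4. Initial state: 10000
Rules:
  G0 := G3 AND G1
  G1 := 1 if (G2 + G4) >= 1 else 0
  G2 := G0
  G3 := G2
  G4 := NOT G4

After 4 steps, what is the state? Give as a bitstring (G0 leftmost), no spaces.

Step 1: G0=G3&G1=0&0=0 G1=(0+0>=1)=0 G2=G0=1 G3=G2=0 G4=NOT G4=NOT 0=1 -> 00101
Step 2: G0=G3&G1=0&0=0 G1=(1+1>=1)=1 G2=G0=0 G3=G2=1 G4=NOT G4=NOT 1=0 -> 01010
Step 3: G0=G3&G1=1&1=1 G1=(0+0>=1)=0 G2=G0=0 G3=G2=0 G4=NOT G4=NOT 0=1 -> 10001
Step 4: G0=G3&G1=0&0=0 G1=(0+1>=1)=1 G2=G0=1 G3=G2=0 G4=NOT G4=NOT 1=0 -> 01100

01100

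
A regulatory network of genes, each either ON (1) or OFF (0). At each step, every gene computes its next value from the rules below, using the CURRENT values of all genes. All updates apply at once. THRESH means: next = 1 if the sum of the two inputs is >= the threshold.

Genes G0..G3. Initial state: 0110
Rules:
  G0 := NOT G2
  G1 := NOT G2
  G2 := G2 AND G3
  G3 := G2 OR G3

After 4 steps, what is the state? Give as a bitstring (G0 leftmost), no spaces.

Step 1: G0=NOT G2=NOT 1=0 G1=NOT G2=NOT 1=0 G2=G2&G3=1&0=0 G3=G2|G3=1|0=1 -> 0001
Step 2: G0=NOT G2=NOT 0=1 G1=NOT G2=NOT 0=1 G2=G2&G3=0&1=0 G3=G2|G3=0|1=1 -> 1101
Step 3: G0=NOT G2=NOT 0=1 G1=NOT G2=NOT 0=1 G2=G2&G3=0&1=0 G3=G2|G3=0|1=1 -> 1101
Step 4: G0=NOT G2=NOT 0=1 G1=NOT G2=NOT 0=1 G2=G2&G3=0&1=0 G3=G2|G3=0|1=1 -> 1101

1101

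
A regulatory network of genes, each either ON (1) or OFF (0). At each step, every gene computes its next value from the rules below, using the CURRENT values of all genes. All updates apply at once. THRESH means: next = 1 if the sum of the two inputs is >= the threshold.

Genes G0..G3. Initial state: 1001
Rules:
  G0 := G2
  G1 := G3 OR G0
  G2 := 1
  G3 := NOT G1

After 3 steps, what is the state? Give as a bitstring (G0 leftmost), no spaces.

Step 1: G0=G2=0 G1=G3|G0=1|1=1 G2=1(const) G3=NOT G1=NOT 0=1 -> 0111
Step 2: G0=G2=1 G1=G3|G0=1|0=1 G2=1(const) G3=NOT G1=NOT 1=0 -> 1110
Step 3: G0=G2=1 G1=G3|G0=0|1=1 G2=1(const) G3=NOT G1=NOT 1=0 -> 1110

1110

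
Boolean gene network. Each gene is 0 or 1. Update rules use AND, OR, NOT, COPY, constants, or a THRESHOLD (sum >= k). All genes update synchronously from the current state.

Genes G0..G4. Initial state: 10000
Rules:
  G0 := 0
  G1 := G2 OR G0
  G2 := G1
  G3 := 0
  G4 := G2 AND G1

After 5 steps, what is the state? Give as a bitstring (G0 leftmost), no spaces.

Step 1: G0=0(const) G1=G2|G0=0|1=1 G2=G1=0 G3=0(const) G4=G2&G1=0&0=0 -> 01000
Step 2: G0=0(const) G1=G2|G0=0|0=0 G2=G1=1 G3=0(const) G4=G2&G1=0&1=0 -> 00100
Step 3: G0=0(const) G1=G2|G0=1|0=1 G2=G1=0 G3=0(const) G4=G2&G1=1&0=0 -> 01000
Step 4: G0=0(const) G1=G2|G0=0|0=0 G2=G1=1 G3=0(const) G4=G2&G1=0&1=0 -> 00100
Step 5: G0=0(const) G1=G2|G0=1|0=1 G2=G1=0 G3=0(const) G4=G2&G1=1&0=0 -> 01000

01000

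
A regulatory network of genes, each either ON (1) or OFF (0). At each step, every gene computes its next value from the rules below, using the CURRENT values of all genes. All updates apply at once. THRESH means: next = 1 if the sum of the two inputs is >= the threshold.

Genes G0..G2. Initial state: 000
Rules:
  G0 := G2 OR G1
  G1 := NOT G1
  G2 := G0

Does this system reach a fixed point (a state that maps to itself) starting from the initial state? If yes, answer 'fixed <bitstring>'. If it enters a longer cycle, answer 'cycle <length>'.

Step 0: 000
Step 1: G0=G2|G1=0|0=0 G1=NOT G1=NOT 0=1 G2=G0=0 -> 010
Step 2: G0=G2|G1=0|1=1 G1=NOT G1=NOT 1=0 G2=G0=0 -> 100
Step 3: G0=G2|G1=0|0=0 G1=NOT G1=NOT 0=1 G2=G0=1 -> 011
Step 4: G0=G2|G1=1|1=1 G1=NOT G1=NOT 1=0 G2=G0=0 -> 100
Cycle of length 2 starting at step 2 -> no fixed point

Answer: cycle 2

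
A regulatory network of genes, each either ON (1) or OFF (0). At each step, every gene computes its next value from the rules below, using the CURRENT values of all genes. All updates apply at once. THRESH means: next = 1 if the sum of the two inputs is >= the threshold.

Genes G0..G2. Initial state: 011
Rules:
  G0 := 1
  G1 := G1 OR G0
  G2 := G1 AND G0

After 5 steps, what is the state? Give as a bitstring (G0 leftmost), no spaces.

Step 1: G0=1(const) G1=G1|G0=1|0=1 G2=G1&G0=1&0=0 -> 110
Step 2: G0=1(const) G1=G1|G0=1|1=1 G2=G1&G0=1&1=1 -> 111
Step 3: G0=1(const) G1=G1|G0=1|1=1 G2=G1&G0=1&1=1 -> 111
Step 4: G0=1(const) G1=G1|G0=1|1=1 G2=G1&G0=1&1=1 -> 111
Step 5: G0=1(const) G1=G1|G0=1|1=1 G2=G1&G0=1&1=1 -> 111

111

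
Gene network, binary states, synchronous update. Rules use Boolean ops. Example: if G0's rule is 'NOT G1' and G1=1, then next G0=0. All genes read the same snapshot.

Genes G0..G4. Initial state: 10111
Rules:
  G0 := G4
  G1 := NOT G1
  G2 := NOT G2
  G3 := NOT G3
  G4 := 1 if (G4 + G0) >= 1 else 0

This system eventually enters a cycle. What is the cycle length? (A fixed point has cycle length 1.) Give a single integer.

Step 0: 10111
Step 1: G0=G4=1 G1=NOT G1=NOT 0=1 G2=NOT G2=NOT 1=0 G3=NOT G3=NOT 1=0 G4=(1+1>=1)=1 -> 11001
Step 2: G0=G4=1 G1=NOT G1=NOT 1=0 G2=NOT G2=NOT 0=1 G3=NOT G3=NOT 0=1 G4=(1+1>=1)=1 -> 10111
State from step 2 equals state from step 0 -> cycle length 2

Answer: 2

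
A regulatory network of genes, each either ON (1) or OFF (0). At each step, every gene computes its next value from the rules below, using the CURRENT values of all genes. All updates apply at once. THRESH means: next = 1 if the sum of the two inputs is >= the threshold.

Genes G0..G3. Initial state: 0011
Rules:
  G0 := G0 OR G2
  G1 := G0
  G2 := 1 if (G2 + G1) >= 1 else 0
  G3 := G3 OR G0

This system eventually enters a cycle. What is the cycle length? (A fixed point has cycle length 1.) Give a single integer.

Answer: 1

Derivation:
Step 0: 0011
Step 1: G0=G0|G2=0|1=1 G1=G0=0 G2=(1+0>=1)=1 G3=G3|G0=1|0=1 -> 1011
Step 2: G0=G0|G2=1|1=1 G1=G0=1 G2=(1+0>=1)=1 G3=G3|G0=1|1=1 -> 1111
Step 3: G0=G0|G2=1|1=1 G1=G0=1 G2=(1+1>=1)=1 G3=G3|G0=1|1=1 -> 1111
State from step 3 equals state from step 2 -> cycle length 1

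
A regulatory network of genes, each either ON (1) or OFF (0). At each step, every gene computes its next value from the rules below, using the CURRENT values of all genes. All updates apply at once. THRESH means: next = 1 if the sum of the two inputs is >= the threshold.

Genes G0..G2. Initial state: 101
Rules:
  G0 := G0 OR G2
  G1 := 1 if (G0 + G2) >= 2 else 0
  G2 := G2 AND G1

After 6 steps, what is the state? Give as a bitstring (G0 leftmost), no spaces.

Step 1: G0=G0|G2=1|1=1 G1=(1+1>=2)=1 G2=G2&G1=1&0=0 -> 110
Step 2: G0=G0|G2=1|0=1 G1=(1+0>=2)=0 G2=G2&G1=0&1=0 -> 100
Step 3: G0=G0|G2=1|0=1 G1=(1+0>=2)=0 G2=G2&G1=0&0=0 -> 100
Step 4: G0=G0|G2=1|0=1 G1=(1+0>=2)=0 G2=G2&G1=0&0=0 -> 100
Step 5: G0=G0|G2=1|0=1 G1=(1+0>=2)=0 G2=G2&G1=0&0=0 -> 100
Step 6: G0=G0|G2=1|0=1 G1=(1+0>=2)=0 G2=G2&G1=0&0=0 -> 100

100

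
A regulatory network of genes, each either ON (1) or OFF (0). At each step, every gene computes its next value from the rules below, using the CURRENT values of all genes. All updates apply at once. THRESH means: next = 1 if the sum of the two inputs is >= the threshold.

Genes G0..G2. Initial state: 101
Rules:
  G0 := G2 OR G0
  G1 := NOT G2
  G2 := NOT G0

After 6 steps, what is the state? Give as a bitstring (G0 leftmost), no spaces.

Step 1: G0=G2|G0=1|1=1 G1=NOT G2=NOT 1=0 G2=NOT G0=NOT 1=0 -> 100
Step 2: G0=G2|G0=0|1=1 G1=NOT G2=NOT 0=1 G2=NOT G0=NOT 1=0 -> 110
Step 3: G0=G2|G0=0|1=1 G1=NOT G2=NOT 0=1 G2=NOT G0=NOT 1=0 -> 110
Step 4: G0=G2|G0=0|1=1 G1=NOT G2=NOT 0=1 G2=NOT G0=NOT 1=0 -> 110
Step 5: G0=G2|G0=0|1=1 G1=NOT G2=NOT 0=1 G2=NOT G0=NOT 1=0 -> 110
Step 6: G0=G2|G0=0|1=1 G1=NOT G2=NOT 0=1 G2=NOT G0=NOT 1=0 -> 110

110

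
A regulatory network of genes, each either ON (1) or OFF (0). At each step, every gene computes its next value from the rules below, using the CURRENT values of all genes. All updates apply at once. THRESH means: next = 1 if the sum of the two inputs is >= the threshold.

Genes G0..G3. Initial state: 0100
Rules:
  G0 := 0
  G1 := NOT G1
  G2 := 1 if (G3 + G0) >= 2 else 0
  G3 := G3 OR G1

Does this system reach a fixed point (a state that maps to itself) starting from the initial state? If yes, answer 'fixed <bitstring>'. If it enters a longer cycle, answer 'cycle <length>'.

Step 0: 0100
Step 1: G0=0(const) G1=NOT G1=NOT 1=0 G2=(0+0>=2)=0 G3=G3|G1=0|1=1 -> 0001
Step 2: G0=0(const) G1=NOT G1=NOT 0=1 G2=(1+0>=2)=0 G3=G3|G1=1|0=1 -> 0101
Step 3: G0=0(const) G1=NOT G1=NOT 1=0 G2=(1+0>=2)=0 G3=G3|G1=1|1=1 -> 0001
Cycle of length 2 starting at step 1 -> no fixed point

Answer: cycle 2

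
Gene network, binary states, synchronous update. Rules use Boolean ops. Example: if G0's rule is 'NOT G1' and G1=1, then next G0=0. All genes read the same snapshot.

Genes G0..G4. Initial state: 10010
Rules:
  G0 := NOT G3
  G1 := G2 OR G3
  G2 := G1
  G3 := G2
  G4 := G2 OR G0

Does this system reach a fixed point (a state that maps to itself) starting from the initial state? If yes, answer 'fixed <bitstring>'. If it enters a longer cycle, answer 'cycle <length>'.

Answer: fixed 01111

Derivation:
Step 0: 10010
Step 1: G0=NOT G3=NOT 1=0 G1=G2|G3=0|1=1 G2=G1=0 G3=G2=0 G4=G2|G0=0|1=1 -> 01001
Step 2: G0=NOT G3=NOT 0=1 G1=G2|G3=0|0=0 G2=G1=1 G3=G2=0 G4=G2|G0=0|0=0 -> 10100
Step 3: G0=NOT G3=NOT 0=1 G1=G2|G3=1|0=1 G2=G1=0 G3=G2=1 G4=G2|G0=1|1=1 -> 11011
Step 4: G0=NOT G3=NOT 1=0 G1=G2|G3=0|1=1 G2=G1=1 G3=G2=0 G4=G2|G0=0|1=1 -> 01101
Step 5: G0=NOT G3=NOT 0=1 G1=G2|G3=1|0=1 G2=G1=1 G3=G2=1 G4=G2|G0=1|0=1 -> 11111
Step 6: G0=NOT G3=NOT 1=0 G1=G2|G3=1|1=1 G2=G1=1 G3=G2=1 G4=G2|G0=1|1=1 -> 01111
Step 7: G0=NOT G3=NOT 1=0 G1=G2|G3=1|1=1 G2=G1=1 G3=G2=1 G4=G2|G0=1|0=1 -> 01111
Fixed point reached at step 6: 01111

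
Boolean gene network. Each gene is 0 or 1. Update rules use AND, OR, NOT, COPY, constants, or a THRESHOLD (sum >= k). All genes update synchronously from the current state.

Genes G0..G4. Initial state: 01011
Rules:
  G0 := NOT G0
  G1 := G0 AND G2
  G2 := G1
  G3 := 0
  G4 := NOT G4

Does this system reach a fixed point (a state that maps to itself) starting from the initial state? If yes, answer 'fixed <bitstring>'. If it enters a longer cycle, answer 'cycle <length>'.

Answer: cycle 2

Derivation:
Step 0: 01011
Step 1: G0=NOT G0=NOT 0=1 G1=G0&G2=0&0=0 G2=G1=1 G3=0(const) G4=NOT G4=NOT 1=0 -> 10100
Step 2: G0=NOT G0=NOT 1=0 G1=G0&G2=1&1=1 G2=G1=0 G3=0(const) G4=NOT G4=NOT 0=1 -> 01001
Step 3: G0=NOT G0=NOT 0=1 G1=G0&G2=0&0=0 G2=G1=1 G3=0(const) G4=NOT G4=NOT 1=0 -> 10100
Cycle of length 2 starting at step 1 -> no fixed point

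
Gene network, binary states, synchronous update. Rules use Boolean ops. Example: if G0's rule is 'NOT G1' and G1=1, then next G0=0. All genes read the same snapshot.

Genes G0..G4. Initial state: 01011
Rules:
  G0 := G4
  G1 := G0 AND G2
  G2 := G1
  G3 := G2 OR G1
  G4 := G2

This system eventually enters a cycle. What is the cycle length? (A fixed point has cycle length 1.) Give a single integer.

Step 0: 01011
Step 1: G0=G4=1 G1=G0&G2=0&0=0 G2=G1=1 G3=G2|G1=0|1=1 G4=G2=0 -> 10110
Step 2: G0=G4=0 G1=G0&G2=1&1=1 G2=G1=0 G3=G2|G1=1|0=1 G4=G2=1 -> 01011
State from step 2 equals state from step 0 -> cycle length 2

Answer: 2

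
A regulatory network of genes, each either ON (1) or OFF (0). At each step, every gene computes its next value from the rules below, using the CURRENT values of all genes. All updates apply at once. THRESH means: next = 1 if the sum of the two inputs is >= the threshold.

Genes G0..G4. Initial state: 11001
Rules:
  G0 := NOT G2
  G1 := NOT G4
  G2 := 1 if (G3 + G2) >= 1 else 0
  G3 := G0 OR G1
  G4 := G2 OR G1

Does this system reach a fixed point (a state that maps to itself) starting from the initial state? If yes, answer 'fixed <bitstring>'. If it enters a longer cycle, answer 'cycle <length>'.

Answer: fixed 00101

Derivation:
Step 0: 11001
Step 1: G0=NOT G2=NOT 0=1 G1=NOT G4=NOT 1=0 G2=(0+0>=1)=0 G3=G0|G1=1|1=1 G4=G2|G1=0|1=1 -> 10011
Step 2: G0=NOT G2=NOT 0=1 G1=NOT G4=NOT 1=0 G2=(1+0>=1)=1 G3=G0|G1=1|0=1 G4=G2|G1=0|0=0 -> 10110
Step 3: G0=NOT G2=NOT 1=0 G1=NOT G4=NOT 0=1 G2=(1+1>=1)=1 G3=G0|G1=1|0=1 G4=G2|G1=1|0=1 -> 01111
Step 4: G0=NOT G2=NOT 1=0 G1=NOT G4=NOT 1=0 G2=(1+1>=1)=1 G3=G0|G1=0|1=1 G4=G2|G1=1|1=1 -> 00111
Step 5: G0=NOT G2=NOT 1=0 G1=NOT G4=NOT 1=0 G2=(1+1>=1)=1 G3=G0|G1=0|0=0 G4=G2|G1=1|0=1 -> 00101
Step 6: G0=NOT G2=NOT 1=0 G1=NOT G4=NOT 1=0 G2=(0+1>=1)=1 G3=G0|G1=0|0=0 G4=G2|G1=1|0=1 -> 00101
Fixed point reached at step 5: 00101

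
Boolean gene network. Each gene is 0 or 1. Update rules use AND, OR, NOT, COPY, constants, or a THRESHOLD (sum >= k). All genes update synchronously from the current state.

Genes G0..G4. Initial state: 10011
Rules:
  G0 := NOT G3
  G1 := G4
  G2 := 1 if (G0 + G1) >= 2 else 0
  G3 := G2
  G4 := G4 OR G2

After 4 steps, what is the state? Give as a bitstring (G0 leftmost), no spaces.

Step 1: G0=NOT G3=NOT 1=0 G1=G4=1 G2=(1+0>=2)=0 G3=G2=0 G4=G4|G2=1|0=1 -> 01001
Step 2: G0=NOT G3=NOT 0=1 G1=G4=1 G2=(0+1>=2)=0 G3=G2=0 G4=G4|G2=1|0=1 -> 11001
Step 3: G0=NOT G3=NOT 0=1 G1=G4=1 G2=(1+1>=2)=1 G3=G2=0 G4=G4|G2=1|0=1 -> 11101
Step 4: G0=NOT G3=NOT 0=1 G1=G4=1 G2=(1+1>=2)=1 G3=G2=1 G4=G4|G2=1|1=1 -> 11111

11111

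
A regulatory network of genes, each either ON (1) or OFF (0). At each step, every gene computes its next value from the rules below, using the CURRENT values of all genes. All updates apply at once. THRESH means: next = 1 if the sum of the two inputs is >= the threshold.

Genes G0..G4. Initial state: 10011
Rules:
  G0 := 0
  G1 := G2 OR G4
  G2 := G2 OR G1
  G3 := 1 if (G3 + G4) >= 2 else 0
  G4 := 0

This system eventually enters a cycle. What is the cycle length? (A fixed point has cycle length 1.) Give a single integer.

Step 0: 10011
Step 1: G0=0(const) G1=G2|G4=0|1=1 G2=G2|G1=0|0=0 G3=(1+1>=2)=1 G4=0(const) -> 01010
Step 2: G0=0(const) G1=G2|G4=0|0=0 G2=G2|G1=0|1=1 G3=(1+0>=2)=0 G4=0(const) -> 00100
Step 3: G0=0(const) G1=G2|G4=1|0=1 G2=G2|G1=1|0=1 G3=(0+0>=2)=0 G4=0(const) -> 01100
Step 4: G0=0(const) G1=G2|G4=1|0=1 G2=G2|G1=1|1=1 G3=(0+0>=2)=0 G4=0(const) -> 01100
State from step 4 equals state from step 3 -> cycle length 1

Answer: 1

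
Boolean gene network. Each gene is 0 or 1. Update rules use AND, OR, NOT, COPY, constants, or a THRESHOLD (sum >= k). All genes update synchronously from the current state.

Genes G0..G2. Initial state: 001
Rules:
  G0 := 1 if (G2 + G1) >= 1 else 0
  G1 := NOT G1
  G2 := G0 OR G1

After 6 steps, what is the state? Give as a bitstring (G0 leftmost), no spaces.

Step 1: G0=(1+0>=1)=1 G1=NOT G1=NOT 0=1 G2=G0|G1=0|0=0 -> 110
Step 2: G0=(0+1>=1)=1 G1=NOT G1=NOT 1=0 G2=G0|G1=1|1=1 -> 101
Step 3: G0=(1+0>=1)=1 G1=NOT G1=NOT 0=1 G2=G0|G1=1|0=1 -> 111
Step 4: G0=(1+1>=1)=1 G1=NOT G1=NOT 1=0 G2=G0|G1=1|1=1 -> 101
Step 5: G0=(1+0>=1)=1 G1=NOT G1=NOT 0=1 G2=G0|G1=1|0=1 -> 111
Step 6: G0=(1+1>=1)=1 G1=NOT G1=NOT 1=0 G2=G0|G1=1|1=1 -> 101

101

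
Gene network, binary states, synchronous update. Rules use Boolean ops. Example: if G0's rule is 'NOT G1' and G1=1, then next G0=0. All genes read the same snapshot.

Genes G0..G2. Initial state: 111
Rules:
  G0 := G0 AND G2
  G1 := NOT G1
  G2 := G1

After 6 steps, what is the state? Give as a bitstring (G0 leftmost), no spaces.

Step 1: G0=G0&G2=1&1=1 G1=NOT G1=NOT 1=0 G2=G1=1 -> 101
Step 2: G0=G0&G2=1&1=1 G1=NOT G1=NOT 0=1 G2=G1=0 -> 110
Step 3: G0=G0&G2=1&0=0 G1=NOT G1=NOT 1=0 G2=G1=1 -> 001
Step 4: G0=G0&G2=0&1=0 G1=NOT G1=NOT 0=1 G2=G1=0 -> 010
Step 5: G0=G0&G2=0&0=0 G1=NOT G1=NOT 1=0 G2=G1=1 -> 001
Step 6: G0=G0&G2=0&1=0 G1=NOT G1=NOT 0=1 G2=G1=0 -> 010

010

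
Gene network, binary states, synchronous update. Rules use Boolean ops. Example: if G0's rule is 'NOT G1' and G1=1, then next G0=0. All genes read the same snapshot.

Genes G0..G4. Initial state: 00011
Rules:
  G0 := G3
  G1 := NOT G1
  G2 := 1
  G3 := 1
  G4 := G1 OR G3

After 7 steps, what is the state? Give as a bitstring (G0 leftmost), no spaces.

Step 1: G0=G3=1 G1=NOT G1=NOT 0=1 G2=1(const) G3=1(const) G4=G1|G3=0|1=1 -> 11111
Step 2: G0=G3=1 G1=NOT G1=NOT 1=0 G2=1(const) G3=1(const) G4=G1|G3=1|1=1 -> 10111
Step 3: G0=G3=1 G1=NOT G1=NOT 0=1 G2=1(const) G3=1(const) G4=G1|G3=0|1=1 -> 11111
Step 4: G0=G3=1 G1=NOT G1=NOT 1=0 G2=1(const) G3=1(const) G4=G1|G3=1|1=1 -> 10111
Step 5: G0=G3=1 G1=NOT G1=NOT 0=1 G2=1(const) G3=1(const) G4=G1|G3=0|1=1 -> 11111
Step 6: G0=G3=1 G1=NOT G1=NOT 1=0 G2=1(const) G3=1(const) G4=G1|G3=1|1=1 -> 10111
Step 7: G0=G3=1 G1=NOT G1=NOT 0=1 G2=1(const) G3=1(const) G4=G1|G3=0|1=1 -> 11111

11111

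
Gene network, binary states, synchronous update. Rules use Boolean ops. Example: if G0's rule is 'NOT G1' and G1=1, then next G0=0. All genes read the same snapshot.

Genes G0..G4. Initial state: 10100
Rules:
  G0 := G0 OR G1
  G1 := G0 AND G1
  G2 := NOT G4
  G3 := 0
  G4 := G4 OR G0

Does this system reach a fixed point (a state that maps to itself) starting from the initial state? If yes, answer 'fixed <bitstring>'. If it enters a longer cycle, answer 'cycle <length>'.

Answer: fixed 10001

Derivation:
Step 0: 10100
Step 1: G0=G0|G1=1|0=1 G1=G0&G1=1&0=0 G2=NOT G4=NOT 0=1 G3=0(const) G4=G4|G0=0|1=1 -> 10101
Step 2: G0=G0|G1=1|0=1 G1=G0&G1=1&0=0 G2=NOT G4=NOT 1=0 G3=0(const) G4=G4|G0=1|1=1 -> 10001
Step 3: G0=G0|G1=1|0=1 G1=G0&G1=1&0=0 G2=NOT G4=NOT 1=0 G3=0(const) G4=G4|G0=1|1=1 -> 10001
Fixed point reached at step 2: 10001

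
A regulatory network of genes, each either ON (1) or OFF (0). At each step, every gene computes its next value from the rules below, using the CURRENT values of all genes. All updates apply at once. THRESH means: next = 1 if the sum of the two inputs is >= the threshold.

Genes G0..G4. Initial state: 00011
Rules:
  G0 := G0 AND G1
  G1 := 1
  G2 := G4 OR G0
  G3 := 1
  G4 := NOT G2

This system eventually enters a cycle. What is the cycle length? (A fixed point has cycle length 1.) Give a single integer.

Answer: 4

Derivation:
Step 0: 00011
Step 1: G0=G0&G1=0&0=0 G1=1(const) G2=G4|G0=1|0=1 G3=1(const) G4=NOT G2=NOT 0=1 -> 01111
Step 2: G0=G0&G1=0&1=0 G1=1(const) G2=G4|G0=1|0=1 G3=1(const) G4=NOT G2=NOT 1=0 -> 01110
Step 3: G0=G0&G1=0&1=0 G1=1(const) G2=G4|G0=0|0=0 G3=1(const) G4=NOT G2=NOT 1=0 -> 01010
Step 4: G0=G0&G1=0&1=0 G1=1(const) G2=G4|G0=0|0=0 G3=1(const) G4=NOT G2=NOT 0=1 -> 01011
Step 5: G0=G0&G1=0&1=0 G1=1(const) G2=G4|G0=1|0=1 G3=1(const) G4=NOT G2=NOT 0=1 -> 01111
State from step 5 equals state from step 1 -> cycle length 4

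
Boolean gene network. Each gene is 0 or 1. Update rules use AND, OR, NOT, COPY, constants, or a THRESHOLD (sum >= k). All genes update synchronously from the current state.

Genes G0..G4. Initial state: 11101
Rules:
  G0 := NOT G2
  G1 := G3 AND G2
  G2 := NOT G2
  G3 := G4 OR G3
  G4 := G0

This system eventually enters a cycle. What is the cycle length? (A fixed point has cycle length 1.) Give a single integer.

Step 0: 11101
Step 1: G0=NOT G2=NOT 1=0 G1=G3&G2=0&1=0 G2=NOT G2=NOT 1=0 G3=G4|G3=1|0=1 G4=G0=1 -> 00011
Step 2: G0=NOT G2=NOT 0=1 G1=G3&G2=1&0=0 G2=NOT G2=NOT 0=1 G3=G4|G3=1|1=1 G4=G0=0 -> 10110
Step 3: G0=NOT G2=NOT 1=0 G1=G3&G2=1&1=1 G2=NOT G2=NOT 1=0 G3=G4|G3=0|1=1 G4=G0=1 -> 01011
Step 4: G0=NOT G2=NOT 0=1 G1=G3&G2=1&0=0 G2=NOT G2=NOT 0=1 G3=G4|G3=1|1=1 G4=G0=0 -> 10110
State from step 4 equals state from step 2 -> cycle length 2

Answer: 2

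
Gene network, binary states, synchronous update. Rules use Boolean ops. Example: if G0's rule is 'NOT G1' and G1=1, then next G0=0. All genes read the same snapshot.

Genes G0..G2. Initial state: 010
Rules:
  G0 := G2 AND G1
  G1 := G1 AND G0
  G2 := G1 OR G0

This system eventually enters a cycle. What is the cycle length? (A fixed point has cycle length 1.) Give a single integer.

Step 0: 010
Step 1: G0=G2&G1=0&1=0 G1=G1&G0=1&0=0 G2=G1|G0=1|0=1 -> 001
Step 2: G0=G2&G1=1&0=0 G1=G1&G0=0&0=0 G2=G1|G0=0|0=0 -> 000
Step 3: G0=G2&G1=0&0=0 G1=G1&G0=0&0=0 G2=G1|G0=0|0=0 -> 000
State from step 3 equals state from step 2 -> cycle length 1

Answer: 1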